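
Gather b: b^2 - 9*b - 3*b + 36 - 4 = b^2 - 12*b + 32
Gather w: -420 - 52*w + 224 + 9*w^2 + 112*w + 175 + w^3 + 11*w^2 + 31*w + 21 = w^3 + 20*w^2 + 91*w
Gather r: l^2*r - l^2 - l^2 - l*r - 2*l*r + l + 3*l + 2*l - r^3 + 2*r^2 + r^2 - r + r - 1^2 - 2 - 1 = -2*l^2 + 6*l - r^3 + 3*r^2 + r*(l^2 - 3*l) - 4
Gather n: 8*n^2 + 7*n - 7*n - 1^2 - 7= 8*n^2 - 8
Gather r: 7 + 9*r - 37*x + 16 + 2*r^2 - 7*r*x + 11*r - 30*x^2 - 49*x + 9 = 2*r^2 + r*(20 - 7*x) - 30*x^2 - 86*x + 32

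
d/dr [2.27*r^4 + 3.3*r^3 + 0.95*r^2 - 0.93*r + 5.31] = 9.08*r^3 + 9.9*r^2 + 1.9*r - 0.93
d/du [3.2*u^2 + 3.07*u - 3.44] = 6.4*u + 3.07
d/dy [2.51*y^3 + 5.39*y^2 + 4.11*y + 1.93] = 7.53*y^2 + 10.78*y + 4.11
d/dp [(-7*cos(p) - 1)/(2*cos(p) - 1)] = -9*sin(p)/(2*cos(p) - 1)^2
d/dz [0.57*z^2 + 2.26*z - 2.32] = 1.14*z + 2.26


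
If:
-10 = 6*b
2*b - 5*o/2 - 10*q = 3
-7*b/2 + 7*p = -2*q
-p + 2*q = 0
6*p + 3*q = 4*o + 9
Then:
No Solution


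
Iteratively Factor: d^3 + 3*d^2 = (d + 3)*(d^2) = d*(d + 3)*(d)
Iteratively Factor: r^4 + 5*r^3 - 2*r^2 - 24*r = (r + 3)*(r^3 + 2*r^2 - 8*r) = r*(r + 3)*(r^2 + 2*r - 8) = r*(r - 2)*(r + 3)*(r + 4)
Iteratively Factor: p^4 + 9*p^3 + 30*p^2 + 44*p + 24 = (p + 3)*(p^3 + 6*p^2 + 12*p + 8) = (p + 2)*(p + 3)*(p^2 + 4*p + 4) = (p + 2)^2*(p + 3)*(p + 2)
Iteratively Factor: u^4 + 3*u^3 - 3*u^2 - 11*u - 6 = (u - 2)*(u^3 + 5*u^2 + 7*u + 3) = (u - 2)*(u + 3)*(u^2 + 2*u + 1) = (u - 2)*(u + 1)*(u + 3)*(u + 1)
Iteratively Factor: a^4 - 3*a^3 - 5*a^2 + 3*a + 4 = (a - 4)*(a^3 + a^2 - a - 1) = (a - 4)*(a - 1)*(a^2 + 2*a + 1) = (a - 4)*(a - 1)*(a + 1)*(a + 1)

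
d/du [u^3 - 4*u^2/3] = u*(9*u - 8)/3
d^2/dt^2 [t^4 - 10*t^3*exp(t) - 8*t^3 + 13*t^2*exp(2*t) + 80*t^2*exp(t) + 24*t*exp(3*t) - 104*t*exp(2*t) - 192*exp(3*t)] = -10*t^3*exp(t) + 52*t^2*exp(2*t) + 20*t^2*exp(t) + 12*t^2 + 216*t*exp(3*t) - 312*t*exp(2*t) + 260*t*exp(t) - 48*t - 1584*exp(3*t) - 390*exp(2*t) + 160*exp(t)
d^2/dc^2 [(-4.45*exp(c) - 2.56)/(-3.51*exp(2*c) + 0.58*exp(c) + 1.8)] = (54.824445*exp(4*c) + 135.217134*exp(3*c) + 153.055656*exp(2*c) + 60.911704*exp(c) + 11.74536)*exp(c)/(43.243551*exp(6*c) - 21.436974*exp(5*c) - 62.986248*exp(4*c) + 21.791528*exp(3*c) + 32.30064*exp(2*c) - 5.6376*exp(c) - 5.832)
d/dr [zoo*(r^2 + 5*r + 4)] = zoo*(r + 1)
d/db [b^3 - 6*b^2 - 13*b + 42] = 3*b^2 - 12*b - 13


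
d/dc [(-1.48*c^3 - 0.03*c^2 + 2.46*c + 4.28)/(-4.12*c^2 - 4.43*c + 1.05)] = (6.0976*c^4 + 13.1128*c^3 + 5.6061*c^2 + 35.2042*c + 21.5434)/(16.9744*c^4 + 36.5032*c^3 + 10.9729*c^2 - 9.303*c + 1.1025)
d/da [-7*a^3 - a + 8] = -21*a^2 - 1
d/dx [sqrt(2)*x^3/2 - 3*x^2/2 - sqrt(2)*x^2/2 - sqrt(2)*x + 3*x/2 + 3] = 3*sqrt(2)*x^2/2 - 3*x - sqrt(2)*x - sqrt(2) + 3/2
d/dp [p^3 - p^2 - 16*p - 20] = 3*p^2 - 2*p - 16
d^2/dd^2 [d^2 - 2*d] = 2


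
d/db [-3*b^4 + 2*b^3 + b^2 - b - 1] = -12*b^3 + 6*b^2 + 2*b - 1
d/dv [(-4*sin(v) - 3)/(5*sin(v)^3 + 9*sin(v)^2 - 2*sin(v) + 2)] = (40*sin(v)^3 + 81*sin(v)^2 + 54*sin(v) - 14)*cos(v)/(5*sin(v)^3 + 9*sin(v)^2 - 2*sin(v) + 2)^2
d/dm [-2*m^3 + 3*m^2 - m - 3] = -6*m^2 + 6*m - 1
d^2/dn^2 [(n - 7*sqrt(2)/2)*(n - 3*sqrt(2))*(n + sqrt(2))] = 6*n - 11*sqrt(2)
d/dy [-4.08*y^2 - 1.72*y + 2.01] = -8.16*y - 1.72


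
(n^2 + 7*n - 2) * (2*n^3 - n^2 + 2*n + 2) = 2*n^5 + 13*n^4 - 9*n^3 + 18*n^2 + 10*n - 4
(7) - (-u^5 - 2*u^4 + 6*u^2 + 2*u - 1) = u^5 + 2*u^4 - 6*u^2 - 2*u + 8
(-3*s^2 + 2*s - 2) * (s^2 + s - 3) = -3*s^4 - s^3 + 9*s^2 - 8*s + 6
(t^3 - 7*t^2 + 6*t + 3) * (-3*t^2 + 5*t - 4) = -3*t^5 + 26*t^4 - 57*t^3 + 49*t^2 - 9*t - 12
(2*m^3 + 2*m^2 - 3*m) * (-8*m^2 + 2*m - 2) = -16*m^5 - 12*m^4 + 24*m^3 - 10*m^2 + 6*m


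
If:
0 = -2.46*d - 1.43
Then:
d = -0.58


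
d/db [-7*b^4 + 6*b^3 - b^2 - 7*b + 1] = -28*b^3 + 18*b^2 - 2*b - 7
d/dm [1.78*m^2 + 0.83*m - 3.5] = 3.56*m + 0.83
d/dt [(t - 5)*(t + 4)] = 2*t - 1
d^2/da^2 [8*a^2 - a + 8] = 16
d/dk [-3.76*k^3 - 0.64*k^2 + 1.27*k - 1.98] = -11.28*k^2 - 1.28*k + 1.27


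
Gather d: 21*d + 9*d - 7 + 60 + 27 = 30*d + 80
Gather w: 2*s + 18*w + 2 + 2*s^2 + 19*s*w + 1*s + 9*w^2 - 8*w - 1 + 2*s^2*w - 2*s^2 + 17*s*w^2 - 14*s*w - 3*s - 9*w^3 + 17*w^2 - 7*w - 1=-9*w^3 + w^2*(17*s + 26) + w*(2*s^2 + 5*s + 3)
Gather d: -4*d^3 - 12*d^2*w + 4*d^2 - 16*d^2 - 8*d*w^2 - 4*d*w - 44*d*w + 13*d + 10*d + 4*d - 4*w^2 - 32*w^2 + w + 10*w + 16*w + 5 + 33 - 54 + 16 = -4*d^3 + d^2*(-12*w - 12) + d*(-8*w^2 - 48*w + 27) - 36*w^2 + 27*w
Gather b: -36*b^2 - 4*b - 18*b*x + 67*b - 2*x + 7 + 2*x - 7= -36*b^2 + b*(63 - 18*x)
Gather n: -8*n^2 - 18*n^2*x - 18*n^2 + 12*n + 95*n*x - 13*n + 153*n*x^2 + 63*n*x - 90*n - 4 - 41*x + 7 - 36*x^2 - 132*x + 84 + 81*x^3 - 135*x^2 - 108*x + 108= n^2*(-18*x - 26) + n*(153*x^2 + 158*x - 91) + 81*x^3 - 171*x^2 - 281*x + 195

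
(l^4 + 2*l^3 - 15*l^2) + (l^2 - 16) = l^4 + 2*l^3 - 14*l^2 - 16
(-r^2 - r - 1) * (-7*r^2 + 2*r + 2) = 7*r^4 + 5*r^3 + 3*r^2 - 4*r - 2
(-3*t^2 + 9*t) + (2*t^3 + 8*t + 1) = 2*t^3 - 3*t^2 + 17*t + 1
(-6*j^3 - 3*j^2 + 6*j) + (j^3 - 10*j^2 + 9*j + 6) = -5*j^3 - 13*j^2 + 15*j + 6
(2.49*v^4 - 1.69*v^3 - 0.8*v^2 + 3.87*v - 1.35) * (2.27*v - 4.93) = 5.6523*v^5 - 16.112*v^4 + 6.5157*v^3 + 12.7289*v^2 - 22.1436*v + 6.6555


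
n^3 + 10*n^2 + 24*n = n*(n + 4)*(n + 6)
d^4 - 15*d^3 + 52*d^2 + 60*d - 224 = (d - 8)*(d - 7)*(d - 2)*(d + 2)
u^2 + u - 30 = (u - 5)*(u + 6)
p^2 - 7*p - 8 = (p - 8)*(p + 1)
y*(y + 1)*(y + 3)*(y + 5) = y^4 + 9*y^3 + 23*y^2 + 15*y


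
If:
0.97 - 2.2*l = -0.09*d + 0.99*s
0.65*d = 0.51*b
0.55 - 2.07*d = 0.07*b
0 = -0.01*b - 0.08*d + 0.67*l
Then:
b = 0.32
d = 0.25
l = 0.04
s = 0.92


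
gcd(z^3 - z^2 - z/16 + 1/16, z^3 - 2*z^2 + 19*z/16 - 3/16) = z^2 - 5*z/4 + 1/4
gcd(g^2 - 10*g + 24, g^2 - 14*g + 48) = g - 6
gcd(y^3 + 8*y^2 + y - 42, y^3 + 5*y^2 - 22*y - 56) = y + 7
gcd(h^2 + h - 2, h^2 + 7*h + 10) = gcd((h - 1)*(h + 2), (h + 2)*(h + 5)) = h + 2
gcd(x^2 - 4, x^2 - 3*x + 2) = x - 2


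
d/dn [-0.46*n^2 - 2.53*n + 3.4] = -0.92*n - 2.53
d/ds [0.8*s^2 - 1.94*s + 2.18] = 1.6*s - 1.94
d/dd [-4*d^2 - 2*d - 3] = -8*d - 2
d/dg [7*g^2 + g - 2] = 14*g + 1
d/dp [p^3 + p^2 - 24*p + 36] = 3*p^2 + 2*p - 24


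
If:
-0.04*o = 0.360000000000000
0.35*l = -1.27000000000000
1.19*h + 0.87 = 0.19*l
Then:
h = -1.31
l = -3.63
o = -9.00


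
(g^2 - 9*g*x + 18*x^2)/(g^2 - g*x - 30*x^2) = (g - 3*x)/(g + 5*x)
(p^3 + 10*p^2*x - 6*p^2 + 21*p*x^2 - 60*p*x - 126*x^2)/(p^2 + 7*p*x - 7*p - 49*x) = (p^2 + 3*p*x - 6*p - 18*x)/(p - 7)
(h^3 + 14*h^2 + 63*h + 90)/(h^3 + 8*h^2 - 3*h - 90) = (h + 3)/(h - 3)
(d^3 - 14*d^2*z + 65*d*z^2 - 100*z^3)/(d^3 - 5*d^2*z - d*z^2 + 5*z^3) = (-d^2 + 9*d*z - 20*z^2)/(-d^2 + z^2)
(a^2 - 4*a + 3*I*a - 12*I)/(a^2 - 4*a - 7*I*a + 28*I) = (a + 3*I)/(a - 7*I)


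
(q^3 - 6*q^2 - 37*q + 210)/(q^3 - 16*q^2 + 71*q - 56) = (q^2 + q - 30)/(q^2 - 9*q + 8)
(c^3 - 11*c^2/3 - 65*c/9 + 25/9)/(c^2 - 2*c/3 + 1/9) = (3*c^2 - 10*c - 25)/(3*c - 1)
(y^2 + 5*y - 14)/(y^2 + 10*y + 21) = (y - 2)/(y + 3)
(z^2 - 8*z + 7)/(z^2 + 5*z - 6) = (z - 7)/(z + 6)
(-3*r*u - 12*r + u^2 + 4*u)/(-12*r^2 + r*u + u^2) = (u + 4)/(4*r + u)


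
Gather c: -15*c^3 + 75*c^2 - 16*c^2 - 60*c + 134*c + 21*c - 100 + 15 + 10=-15*c^3 + 59*c^2 + 95*c - 75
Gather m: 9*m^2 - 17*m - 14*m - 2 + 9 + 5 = 9*m^2 - 31*m + 12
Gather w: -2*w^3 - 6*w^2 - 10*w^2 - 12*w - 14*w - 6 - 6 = -2*w^3 - 16*w^2 - 26*w - 12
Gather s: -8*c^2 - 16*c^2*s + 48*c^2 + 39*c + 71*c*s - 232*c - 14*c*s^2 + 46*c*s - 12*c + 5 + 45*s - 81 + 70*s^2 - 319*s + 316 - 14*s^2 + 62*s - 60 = 40*c^2 - 205*c + s^2*(56 - 14*c) + s*(-16*c^2 + 117*c - 212) + 180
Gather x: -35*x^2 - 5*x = -35*x^2 - 5*x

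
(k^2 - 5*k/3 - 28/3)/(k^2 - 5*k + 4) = (k + 7/3)/(k - 1)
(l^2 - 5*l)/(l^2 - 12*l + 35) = l/(l - 7)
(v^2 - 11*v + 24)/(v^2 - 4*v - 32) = (v - 3)/(v + 4)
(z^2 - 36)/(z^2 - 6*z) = (z + 6)/z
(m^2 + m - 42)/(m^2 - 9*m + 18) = (m + 7)/(m - 3)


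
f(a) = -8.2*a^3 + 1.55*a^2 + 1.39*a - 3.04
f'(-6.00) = -902.81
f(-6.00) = 1815.62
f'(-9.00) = -2019.11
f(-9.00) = 6087.80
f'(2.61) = -158.10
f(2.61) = -134.65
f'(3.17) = -235.99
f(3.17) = -244.27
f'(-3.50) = -310.81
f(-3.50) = 362.66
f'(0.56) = -4.59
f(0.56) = -3.22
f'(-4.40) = -488.51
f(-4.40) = 719.36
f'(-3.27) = -271.79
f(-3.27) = 295.71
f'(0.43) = -1.83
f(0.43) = -2.81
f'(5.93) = -845.28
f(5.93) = -1650.22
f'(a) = -24.6*a^2 + 3.1*a + 1.39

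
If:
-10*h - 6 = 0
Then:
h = -3/5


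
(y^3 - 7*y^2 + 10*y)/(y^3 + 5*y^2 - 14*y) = (y - 5)/(y + 7)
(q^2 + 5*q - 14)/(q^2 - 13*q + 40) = (q^2 + 5*q - 14)/(q^2 - 13*q + 40)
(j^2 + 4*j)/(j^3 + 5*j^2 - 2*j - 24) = j/(j^2 + j - 6)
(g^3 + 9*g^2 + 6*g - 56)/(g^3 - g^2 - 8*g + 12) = (g^2 + 11*g + 28)/(g^2 + g - 6)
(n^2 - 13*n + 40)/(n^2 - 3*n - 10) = (n - 8)/(n + 2)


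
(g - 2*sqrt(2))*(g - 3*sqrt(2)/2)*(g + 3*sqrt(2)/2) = g^3 - 2*sqrt(2)*g^2 - 9*g/2 + 9*sqrt(2)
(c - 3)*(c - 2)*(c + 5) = c^3 - 19*c + 30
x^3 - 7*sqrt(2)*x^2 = x^2*(x - 7*sqrt(2))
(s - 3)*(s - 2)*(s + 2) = s^3 - 3*s^2 - 4*s + 12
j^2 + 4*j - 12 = (j - 2)*(j + 6)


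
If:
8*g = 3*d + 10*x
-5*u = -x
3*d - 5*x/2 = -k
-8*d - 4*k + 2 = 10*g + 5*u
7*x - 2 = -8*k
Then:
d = 28/2229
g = 248/2229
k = 391/2229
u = 38/2229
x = 190/2229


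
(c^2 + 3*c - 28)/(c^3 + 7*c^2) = (c - 4)/c^2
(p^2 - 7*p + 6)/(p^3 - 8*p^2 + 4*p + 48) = (p - 1)/(p^2 - 2*p - 8)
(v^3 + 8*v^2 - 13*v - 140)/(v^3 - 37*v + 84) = (v + 5)/(v - 3)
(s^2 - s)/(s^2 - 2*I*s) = (s - 1)/(s - 2*I)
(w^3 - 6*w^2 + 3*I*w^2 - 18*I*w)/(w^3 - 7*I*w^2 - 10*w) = (w^2 + 3*w*(-2 + I) - 18*I)/(w^2 - 7*I*w - 10)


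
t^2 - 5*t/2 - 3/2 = (t - 3)*(t + 1/2)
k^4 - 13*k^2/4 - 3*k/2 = k*(k - 2)*(k + 1/2)*(k + 3/2)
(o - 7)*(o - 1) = o^2 - 8*o + 7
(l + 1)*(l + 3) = l^2 + 4*l + 3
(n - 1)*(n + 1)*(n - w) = n^3 - n^2*w - n + w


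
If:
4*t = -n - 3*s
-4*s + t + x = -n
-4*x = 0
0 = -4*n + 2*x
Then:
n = 0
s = 0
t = 0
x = 0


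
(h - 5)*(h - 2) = h^2 - 7*h + 10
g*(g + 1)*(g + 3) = g^3 + 4*g^2 + 3*g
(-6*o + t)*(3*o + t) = -18*o^2 - 3*o*t + t^2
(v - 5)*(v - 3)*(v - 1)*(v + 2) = v^4 - 7*v^3 + 5*v^2 + 31*v - 30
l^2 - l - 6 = (l - 3)*(l + 2)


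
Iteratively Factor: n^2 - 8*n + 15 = (n - 3)*(n - 5)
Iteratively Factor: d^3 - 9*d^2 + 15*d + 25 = (d - 5)*(d^2 - 4*d - 5) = (d - 5)*(d + 1)*(d - 5)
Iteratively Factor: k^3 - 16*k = (k - 4)*(k^2 + 4*k) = k*(k - 4)*(k + 4)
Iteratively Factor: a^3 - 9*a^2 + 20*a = (a - 4)*(a^2 - 5*a) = (a - 5)*(a - 4)*(a)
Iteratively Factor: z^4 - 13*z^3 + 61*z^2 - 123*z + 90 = (z - 3)*(z^3 - 10*z^2 + 31*z - 30) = (z - 3)^2*(z^2 - 7*z + 10) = (z - 5)*(z - 3)^2*(z - 2)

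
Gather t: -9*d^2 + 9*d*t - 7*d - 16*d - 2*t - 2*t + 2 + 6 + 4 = -9*d^2 - 23*d + t*(9*d - 4) + 12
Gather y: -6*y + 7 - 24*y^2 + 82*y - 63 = -24*y^2 + 76*y - 56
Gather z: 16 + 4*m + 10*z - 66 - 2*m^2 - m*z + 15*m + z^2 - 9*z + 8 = -2*m^2 + 19*m + z^2 + z*(1 - m) - 42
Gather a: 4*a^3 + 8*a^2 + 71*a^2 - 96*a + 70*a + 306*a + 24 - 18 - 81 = 4*a^3 + 79*a^2 + 280*a - 75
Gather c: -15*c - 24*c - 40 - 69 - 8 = -39*c - 117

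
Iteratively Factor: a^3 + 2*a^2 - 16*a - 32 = (a + 4)*(a^2 - 2*a - 8) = (a + 2)*(a + 4)*(a - 4)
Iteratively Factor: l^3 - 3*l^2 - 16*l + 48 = (l + 4)*(l^2 - 7*l + 12) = (l - 3)*(l + 4)*(l - 4)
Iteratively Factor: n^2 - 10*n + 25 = (n - 5)*(n - 5)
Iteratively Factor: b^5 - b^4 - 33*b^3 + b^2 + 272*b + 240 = (b + 1)*(b^4 - 2*b^3 - 31*b^2 + 32*b + 240) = (b + 1)*(b + 3)*(b^3 - 5*b^2 - 16*b + 80) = (b - 5)*(b + 1)*(b + 3)*(b^2 - 16) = (b - 5)*(b - 4)*(b + 1)*(b + 3)*(b + 4)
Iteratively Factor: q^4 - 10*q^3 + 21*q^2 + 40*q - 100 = (q - 5)*(q^3 - 5*q^2 - 4*q + 20) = (q - 5)^2*(q^2 - 4) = (q - 5)^2*(q + 2)*(q - 2)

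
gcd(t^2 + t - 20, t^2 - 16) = t - 4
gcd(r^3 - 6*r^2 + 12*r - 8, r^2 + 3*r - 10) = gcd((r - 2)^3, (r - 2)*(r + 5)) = r - 2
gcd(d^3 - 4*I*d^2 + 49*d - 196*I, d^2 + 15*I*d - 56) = d + 7*I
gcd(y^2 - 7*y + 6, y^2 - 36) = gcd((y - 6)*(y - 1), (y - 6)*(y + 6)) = y - 6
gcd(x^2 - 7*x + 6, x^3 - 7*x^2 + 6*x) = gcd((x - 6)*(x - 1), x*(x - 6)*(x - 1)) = x^2 - 7*x + 6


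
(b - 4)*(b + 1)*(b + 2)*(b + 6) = b^4 + 5*b^3 - 16*b^2 - 68*b - 48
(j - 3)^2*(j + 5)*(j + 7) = j^4 + 6*j^3 - 28*j^2 - 102*j + 315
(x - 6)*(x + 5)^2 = x^3 + 4*x^2 - 35*x - 150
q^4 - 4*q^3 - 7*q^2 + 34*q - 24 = (q - 4)*(q - 2)*(q - 1)*(q + 3)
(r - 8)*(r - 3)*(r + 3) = r^3 - 8*r^2 - 9*r + 72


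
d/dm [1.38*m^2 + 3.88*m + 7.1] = 2.76*m + 3.88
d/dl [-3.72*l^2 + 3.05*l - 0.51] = 3.05 - 7.44*l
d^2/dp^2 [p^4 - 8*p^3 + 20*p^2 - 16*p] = 12*p^2 - 48*p + 40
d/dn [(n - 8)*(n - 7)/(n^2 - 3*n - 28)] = 12/(n^2 + 8*n + 16)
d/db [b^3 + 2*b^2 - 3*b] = 3*b^2 + 4*b - 3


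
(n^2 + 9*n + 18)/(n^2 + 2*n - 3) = (n + 6)/(n - 1)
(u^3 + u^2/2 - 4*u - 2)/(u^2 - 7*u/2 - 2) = (u^2 - 4)/(u - 4)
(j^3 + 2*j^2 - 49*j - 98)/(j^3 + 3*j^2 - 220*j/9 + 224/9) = 9*(j^2 - 5*j - 14)/(9*j^2 - 36*j + 32)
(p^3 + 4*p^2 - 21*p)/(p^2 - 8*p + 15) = p*(p + 7)/(p - 5)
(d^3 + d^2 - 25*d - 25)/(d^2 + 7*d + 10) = (d^2 - 4*d - 5)/(d + 2)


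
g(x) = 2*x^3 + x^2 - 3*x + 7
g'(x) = 6*x^2 + 2*x - 3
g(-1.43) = 7.49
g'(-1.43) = 6.41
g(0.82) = 6.32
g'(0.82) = 2.67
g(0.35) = 6.16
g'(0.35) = -1.56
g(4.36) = 178.69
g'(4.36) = 119.78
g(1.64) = 13.59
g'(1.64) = 16.42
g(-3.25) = -41.34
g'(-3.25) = 53.88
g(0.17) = 6.53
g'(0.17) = -2.49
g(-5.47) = -274.00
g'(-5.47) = 165.59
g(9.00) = 1519.00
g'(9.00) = 501.00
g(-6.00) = -371.00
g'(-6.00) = 201.00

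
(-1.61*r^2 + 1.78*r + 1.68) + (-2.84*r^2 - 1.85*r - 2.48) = -4.45*r^2 - 0.0700000000000001*r - 0.8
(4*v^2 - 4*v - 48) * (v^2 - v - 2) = 4*v^4 - 8*v^3 - 52*v^2 + 56*v + 96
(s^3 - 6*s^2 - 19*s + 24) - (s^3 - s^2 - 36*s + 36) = -5*s^2 + 17*s - 12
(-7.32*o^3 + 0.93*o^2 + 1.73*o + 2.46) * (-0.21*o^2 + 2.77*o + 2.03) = 1.5372*o^5 - 20.4717*o^4 - 12.6468*o^3 + 6.1634*o^2 + 10.3261*o + 4.9938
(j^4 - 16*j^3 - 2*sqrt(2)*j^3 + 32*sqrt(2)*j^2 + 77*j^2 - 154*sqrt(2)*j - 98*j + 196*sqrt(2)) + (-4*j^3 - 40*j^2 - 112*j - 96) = j^4 - 20*j^3 - 2*sqrt(2)*j^3 + 37*j^2 + 32*sqrt(2)*j^2 - 154*sqrt(2)*j - 210*j - 96 + 196*sqrt(2)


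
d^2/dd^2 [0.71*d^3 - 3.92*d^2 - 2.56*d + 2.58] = 4.26*d - 7.84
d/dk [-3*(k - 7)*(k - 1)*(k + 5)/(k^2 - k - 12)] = 3*(-k^4 + 2*k^3 - 2*k - 431)/(k^4 - 2*k^3 - 23*k^2 + 24*k + 144)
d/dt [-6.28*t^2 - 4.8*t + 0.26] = -12.56*t - 4.8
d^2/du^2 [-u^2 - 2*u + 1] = -2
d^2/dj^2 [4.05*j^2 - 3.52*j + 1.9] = 8.10000000000000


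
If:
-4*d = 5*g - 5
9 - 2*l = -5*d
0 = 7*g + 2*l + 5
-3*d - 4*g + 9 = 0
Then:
No Solution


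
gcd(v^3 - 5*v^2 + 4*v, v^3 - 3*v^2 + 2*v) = v^2 - v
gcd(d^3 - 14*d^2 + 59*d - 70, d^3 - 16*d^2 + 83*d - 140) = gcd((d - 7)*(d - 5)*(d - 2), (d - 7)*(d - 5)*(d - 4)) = d^2 - 12*d + 35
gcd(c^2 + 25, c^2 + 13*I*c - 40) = c + 5*I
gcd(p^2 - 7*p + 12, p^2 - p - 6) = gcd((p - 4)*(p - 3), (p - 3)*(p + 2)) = p - 3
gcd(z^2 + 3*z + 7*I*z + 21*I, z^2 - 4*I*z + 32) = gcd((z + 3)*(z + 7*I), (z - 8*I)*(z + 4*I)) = 1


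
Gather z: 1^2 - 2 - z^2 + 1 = -z^2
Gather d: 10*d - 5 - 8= 10*d - 13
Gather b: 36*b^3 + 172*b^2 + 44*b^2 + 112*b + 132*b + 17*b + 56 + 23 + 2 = 36*b^3 + 216*b^2 + 261*b + 81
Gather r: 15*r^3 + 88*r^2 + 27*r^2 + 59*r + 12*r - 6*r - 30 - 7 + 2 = 15*r^3 + 115*r^2 + 65*r - 35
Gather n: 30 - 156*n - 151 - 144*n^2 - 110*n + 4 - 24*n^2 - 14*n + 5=-168*n^2 - 280*n - 112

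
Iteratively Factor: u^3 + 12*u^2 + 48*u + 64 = (u + 4)*(u^2 + 8*u + 16) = (u + 4)^2*(u + 4)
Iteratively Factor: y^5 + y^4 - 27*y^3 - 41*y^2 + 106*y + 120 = (y - 2)*(y^4 + 3*y^3 - 21*y^2 - 83*y - 60) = (y - 2)*(y + 3)*(y^3 - 21*y - 20) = (y - 2)*(y + 3)*(y + 4)*(y^2 - 4*y - 5) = (y - 2)*(y + 1)*(y + 3)*(y + 4)*(y - 5)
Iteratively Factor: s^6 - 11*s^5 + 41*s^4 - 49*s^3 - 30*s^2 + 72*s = (s - 3)*(s^5 - 8*s^4 + 17*s^3 + 2*s^2 - 24*s) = (s - 3)*(s + 1)*(s^4 - 9*s^3 + 26*s^2 - 24*s) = (s - 4)*(s - 3)*(s + 1)*(s^3 - 5*s^2 + 6*s) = (s - 4)*(s - 3)^2*(s + 1)*(s^2 - 2*s) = (s - 4)*(s - 3)^2*(s - 2)*(s + 1)*(s)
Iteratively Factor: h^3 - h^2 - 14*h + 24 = (h + 4)*(h^2 - 5*h + 6) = (h - 3)*(h + 4)*(h - 2)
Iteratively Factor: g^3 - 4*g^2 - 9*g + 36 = (g - 3)*(g^2 - g - 12) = (g - 3)*(g + 3)*(g - 4)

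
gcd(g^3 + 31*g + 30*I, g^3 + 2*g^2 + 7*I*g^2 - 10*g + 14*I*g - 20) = g + 5*I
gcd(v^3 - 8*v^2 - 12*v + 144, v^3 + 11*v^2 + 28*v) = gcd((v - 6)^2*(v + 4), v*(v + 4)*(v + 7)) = v + 4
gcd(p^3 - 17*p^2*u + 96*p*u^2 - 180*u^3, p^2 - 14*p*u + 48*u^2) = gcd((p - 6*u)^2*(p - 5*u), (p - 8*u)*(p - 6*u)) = p - 6*u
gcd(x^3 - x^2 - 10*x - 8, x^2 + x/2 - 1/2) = x + 1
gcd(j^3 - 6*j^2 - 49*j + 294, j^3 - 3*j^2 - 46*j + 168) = j^2 + j - 42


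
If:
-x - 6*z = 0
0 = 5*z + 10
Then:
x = 12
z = -2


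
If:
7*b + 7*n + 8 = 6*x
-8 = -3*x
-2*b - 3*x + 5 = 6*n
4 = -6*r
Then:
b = 69/28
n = -37/28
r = -2/3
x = 8/3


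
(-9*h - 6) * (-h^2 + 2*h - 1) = 9*h^3 - 12*h^2 - 3*h + 6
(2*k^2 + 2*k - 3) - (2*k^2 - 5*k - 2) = 7*k - 1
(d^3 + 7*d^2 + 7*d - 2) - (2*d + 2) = d^3 + 7*d^2 + 5*d - 4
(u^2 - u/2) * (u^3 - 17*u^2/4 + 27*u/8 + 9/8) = u^5 - 19*u^4/4 + 11*u^3/2 - 9*u^2/16 - 9*u/16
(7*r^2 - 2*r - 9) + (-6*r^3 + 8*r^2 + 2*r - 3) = -6*r^3 + 15*r^2 - 12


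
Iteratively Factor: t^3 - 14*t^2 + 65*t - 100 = (t - 5)*(t^2 - 9*t + 20) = (t - 5)*(t - 4)*(t - 5)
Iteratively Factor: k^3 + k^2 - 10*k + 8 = (k - 1)*(k^2 + 2*k - 8) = (k - 2)*(k - 1)*(k + 4)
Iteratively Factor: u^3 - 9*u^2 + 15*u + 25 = (u - 5)*(u^2 - 4*u - 5) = (u - 5)*(u + 1)*(u - 5)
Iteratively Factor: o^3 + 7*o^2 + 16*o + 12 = (o + 2)*(o^2 + 5*o + 6) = (o + 2)^2*(o + 3)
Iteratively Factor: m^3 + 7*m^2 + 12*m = (m + 4)*(m^2 + 3*m) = (m + 3)*(m + 4)*(m)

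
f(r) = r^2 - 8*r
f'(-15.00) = -38.00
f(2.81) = -14.58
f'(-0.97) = -9.94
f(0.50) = -3.75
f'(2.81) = -2.38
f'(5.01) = 2.02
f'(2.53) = -2.94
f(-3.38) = 38.46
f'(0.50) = -7.00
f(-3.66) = 42.68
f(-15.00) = 345.00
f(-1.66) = 16.04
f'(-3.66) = -15.32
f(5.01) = -14.98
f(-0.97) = 8.70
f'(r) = 2*r - 8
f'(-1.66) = -11.32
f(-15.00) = 345.00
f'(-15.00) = -38.00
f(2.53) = -13.84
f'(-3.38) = -14.76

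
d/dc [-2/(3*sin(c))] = 2*cos(c)/(3*sin(c)^2)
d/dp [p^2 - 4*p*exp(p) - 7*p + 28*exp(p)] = -4*p*exp(p) + 2*p + 24*exp(p) - 7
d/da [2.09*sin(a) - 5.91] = 2.09*cos(a)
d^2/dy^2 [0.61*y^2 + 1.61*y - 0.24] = 1.22000000000000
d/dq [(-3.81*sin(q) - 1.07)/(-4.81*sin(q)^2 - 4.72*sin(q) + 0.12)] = (-10.2934*sin(q) + 9.16305*cos(2*q) - 14.67065)*cos(q)/(4.81*sin(q)^2 + 4.72*sin(q) - 0.12)^2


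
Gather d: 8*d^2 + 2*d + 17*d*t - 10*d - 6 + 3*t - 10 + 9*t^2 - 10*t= 8*d^2 + d*(17*t - 8) + 9*t^2 - 7*t - 16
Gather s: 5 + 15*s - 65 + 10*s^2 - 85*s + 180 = 10*s^2 - 70*s + 120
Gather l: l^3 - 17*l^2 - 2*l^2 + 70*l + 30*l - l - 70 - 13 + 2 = l^3 - 19*l^2 + 99*l - 81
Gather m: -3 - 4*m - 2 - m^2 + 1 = -m^2 - 4*m - 4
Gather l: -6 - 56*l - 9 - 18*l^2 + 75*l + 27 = -18*l^2 + 19*l + 12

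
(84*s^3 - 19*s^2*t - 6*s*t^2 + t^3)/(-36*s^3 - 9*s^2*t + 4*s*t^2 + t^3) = (-7*s + t)/(3*s + t)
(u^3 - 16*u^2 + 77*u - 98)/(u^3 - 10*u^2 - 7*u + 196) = (u - 2)/(u + 4)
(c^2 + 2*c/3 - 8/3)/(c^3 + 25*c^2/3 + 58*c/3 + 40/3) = (3*c - 4)/(3*c^2 + 19*c + 20)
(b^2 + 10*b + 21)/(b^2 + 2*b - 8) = (b^2 + 10*b + 21)/(b^2 + 2*b - 8)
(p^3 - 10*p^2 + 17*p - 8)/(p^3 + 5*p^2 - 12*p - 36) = (p^3 - 10*p^2 + 17*p - 8)/(p^3 + 5*p^2 - 12*p - 36)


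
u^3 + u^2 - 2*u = u*(u - 1)*(u + 2)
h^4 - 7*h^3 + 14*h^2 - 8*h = h*(h - 4)*(h - 2)*(h - 1)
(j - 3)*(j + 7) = j^2 + 4*j - 21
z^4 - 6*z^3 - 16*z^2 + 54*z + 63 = (z - 7)*(z - 3)*(z + 1)*(z + 3)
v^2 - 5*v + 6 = (v - 3)*(v - 2)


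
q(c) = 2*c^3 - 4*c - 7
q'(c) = 6*c^2 - 4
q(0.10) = -7.40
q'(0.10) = -3.94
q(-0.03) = -6.88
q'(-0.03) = -3.99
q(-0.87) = -4.84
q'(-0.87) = 0.54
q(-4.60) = -183.27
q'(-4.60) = 122.96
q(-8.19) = -1072.95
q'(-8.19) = 398.46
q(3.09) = 39.65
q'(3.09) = 53.29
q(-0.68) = -4.91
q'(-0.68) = -1.23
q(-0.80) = -4.82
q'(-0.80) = -0.16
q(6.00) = 401.00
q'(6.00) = 212.00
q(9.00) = 1415.00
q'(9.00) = 482.00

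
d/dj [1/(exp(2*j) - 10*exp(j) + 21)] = 2*(5 - exp(j))*exp(j)/(exp(2*j) - 10*exp(j) + 21)^2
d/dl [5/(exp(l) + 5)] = -5*exp(l)/(exp(l) + 5)^2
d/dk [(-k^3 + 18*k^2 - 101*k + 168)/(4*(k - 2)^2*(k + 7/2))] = (-35*k^3 + 374*k^2 - 805*k - 266)/(2*(4*k^5 + 4*k^4 - 71*k^3 + 10*k^2 + 364*k - 392))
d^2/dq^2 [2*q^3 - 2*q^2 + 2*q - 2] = 12*q - 4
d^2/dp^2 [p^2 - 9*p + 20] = 2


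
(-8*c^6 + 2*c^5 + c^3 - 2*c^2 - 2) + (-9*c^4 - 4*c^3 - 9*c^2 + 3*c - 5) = -8*c^6 + 2*c^5 - 9*c^4 - 3*c^3 - 11*c^2 + 3*c - 7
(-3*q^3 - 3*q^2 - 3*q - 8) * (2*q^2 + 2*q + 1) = -6*q^5 - 12*q^4 - 15*q^3 - 25*q^2 - 19*q - 8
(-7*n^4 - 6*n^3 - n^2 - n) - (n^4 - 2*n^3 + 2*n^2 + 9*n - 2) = -8*n^4 - 4*n^3 - 3*n^2 - 10*n + 2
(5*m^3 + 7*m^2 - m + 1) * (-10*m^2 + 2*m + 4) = -50*m^5 - 60*m^4 + 44*m^3 + 16*m^2 - 2*m + 4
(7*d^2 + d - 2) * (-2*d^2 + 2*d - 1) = -14*d^4 + 12*d^3 - d^2 - 5*d + 2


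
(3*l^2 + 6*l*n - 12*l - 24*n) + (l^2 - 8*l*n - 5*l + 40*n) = 4*l^2 - 2*l*n - 17*l + 16*n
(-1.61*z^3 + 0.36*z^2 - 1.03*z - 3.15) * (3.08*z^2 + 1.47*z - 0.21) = -4.9588*z^5 - 1.2579*z^4 - 2.3051*z^3 - 11.2917*z^2 - 4.4142*z + 0.6615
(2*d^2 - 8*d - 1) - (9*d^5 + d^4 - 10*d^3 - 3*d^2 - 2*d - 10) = -9*d^5 - d^4 + 10*d^3 + 5*d^2 - 6*d + 9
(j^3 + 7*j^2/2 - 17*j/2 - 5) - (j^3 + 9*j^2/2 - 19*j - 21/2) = -j^2 + 21*j/2 + 11/2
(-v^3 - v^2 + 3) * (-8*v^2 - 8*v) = 8*v^5 + 16*v^4 + 8*v^3 - 24*v^2 - 24*v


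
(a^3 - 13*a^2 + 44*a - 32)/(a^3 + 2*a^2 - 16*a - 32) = (a^2 - 9*a + 8)/(a^2 + 6*a + 8)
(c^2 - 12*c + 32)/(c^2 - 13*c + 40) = (c - 4)/(c - 5)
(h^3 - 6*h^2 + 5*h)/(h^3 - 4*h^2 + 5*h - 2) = h*(h - 5)/(h^2 - 3*h + 2)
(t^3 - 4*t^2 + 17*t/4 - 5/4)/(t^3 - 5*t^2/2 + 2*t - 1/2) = (t - 5/2)/(t - 1)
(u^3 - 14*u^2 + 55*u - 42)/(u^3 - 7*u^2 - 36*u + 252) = (u - 1)/(u + 6)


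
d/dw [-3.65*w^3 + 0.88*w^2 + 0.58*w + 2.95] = -10.95*w^2 + 1.76*w + 0.58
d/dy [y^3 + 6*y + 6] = 3*y^2 + 6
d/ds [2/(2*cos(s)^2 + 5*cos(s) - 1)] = 2*(4*cos(s) + 5)*sin(s)/(5*cos(s) + cos(2*s))^2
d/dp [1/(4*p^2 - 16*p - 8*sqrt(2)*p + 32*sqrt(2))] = (-p + sqrt(2) + 2)/(2*(p^2 - 4*p - 2*sqrt(2)*p + 8*sqrt(2))^2)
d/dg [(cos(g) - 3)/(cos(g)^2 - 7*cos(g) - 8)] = (cos(g)^2 - 6*cos(g) + 29)*sin(g)/(sin(g)^2 + 7*cos(g) + 7)^2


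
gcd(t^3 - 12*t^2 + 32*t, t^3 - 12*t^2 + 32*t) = t^3 - 12*t^2 + 32*t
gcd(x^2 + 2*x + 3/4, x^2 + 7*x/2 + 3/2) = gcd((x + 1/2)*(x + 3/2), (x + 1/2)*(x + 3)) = x + 1/2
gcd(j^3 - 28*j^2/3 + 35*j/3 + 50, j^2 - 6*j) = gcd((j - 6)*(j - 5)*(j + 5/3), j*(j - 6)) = j - 6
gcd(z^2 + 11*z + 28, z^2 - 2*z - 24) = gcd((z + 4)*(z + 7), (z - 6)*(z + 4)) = z + 4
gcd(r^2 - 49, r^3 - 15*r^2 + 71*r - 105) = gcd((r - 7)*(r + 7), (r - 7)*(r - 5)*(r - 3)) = r - 7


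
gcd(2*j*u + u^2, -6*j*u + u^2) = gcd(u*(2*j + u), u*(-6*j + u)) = u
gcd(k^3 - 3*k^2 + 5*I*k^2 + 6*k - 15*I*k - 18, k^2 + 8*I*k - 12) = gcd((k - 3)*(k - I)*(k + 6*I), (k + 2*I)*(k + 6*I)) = k + 6*I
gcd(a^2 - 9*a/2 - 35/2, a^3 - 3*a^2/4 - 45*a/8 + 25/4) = a + 5/2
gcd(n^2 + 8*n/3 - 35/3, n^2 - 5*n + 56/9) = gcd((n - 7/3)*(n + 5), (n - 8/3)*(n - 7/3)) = n - 7/3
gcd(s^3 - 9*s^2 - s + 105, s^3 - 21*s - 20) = s - 5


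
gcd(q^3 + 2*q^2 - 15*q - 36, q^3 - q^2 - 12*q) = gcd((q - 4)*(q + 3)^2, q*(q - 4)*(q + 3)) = q^2 - q - 12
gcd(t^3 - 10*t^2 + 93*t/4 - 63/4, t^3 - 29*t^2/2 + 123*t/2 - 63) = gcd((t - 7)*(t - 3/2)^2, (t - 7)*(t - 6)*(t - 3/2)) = t^2 - 17*t/2 + 21/2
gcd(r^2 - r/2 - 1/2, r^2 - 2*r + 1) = r - 1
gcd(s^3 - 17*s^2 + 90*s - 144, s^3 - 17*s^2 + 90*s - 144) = s^3 - 17*s^2 + 90*s - 144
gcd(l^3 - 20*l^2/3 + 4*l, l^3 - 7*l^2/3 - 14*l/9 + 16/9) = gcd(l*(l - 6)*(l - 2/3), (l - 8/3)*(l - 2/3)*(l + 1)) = l - 2/3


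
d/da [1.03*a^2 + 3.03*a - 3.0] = 2.06*a + 3.03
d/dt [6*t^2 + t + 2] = 12*t + 1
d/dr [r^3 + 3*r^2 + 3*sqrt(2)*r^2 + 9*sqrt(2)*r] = 3*r^2 + 6*r + 6*sqrt(2)*r + 9*sqrt(2)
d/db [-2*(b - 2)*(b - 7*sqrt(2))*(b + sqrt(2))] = -6*b^2 + 8*b + 24*sqrt(2)*b - 24*sqrt(2) + 28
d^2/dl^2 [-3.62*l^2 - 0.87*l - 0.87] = -7.24000000000000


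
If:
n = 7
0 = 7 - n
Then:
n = 7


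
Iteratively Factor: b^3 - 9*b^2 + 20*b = (b - 4)*(b^2 - 5*b) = (b - 5)*(b - 4)*(b)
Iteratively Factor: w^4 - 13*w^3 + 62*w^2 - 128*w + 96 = (w - 2)*(w^3 - 11*w^2 + 40*w - 48) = (w - 3)*(w - 2)*(w^2 - 8*w + 16) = (w - 4)*(w - 3)*(w - 2)*(w - 4)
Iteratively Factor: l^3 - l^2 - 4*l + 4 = (l + 2)*(l^2 - 3*l + 2) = (l - 2)*(l + 2)*(l - 1)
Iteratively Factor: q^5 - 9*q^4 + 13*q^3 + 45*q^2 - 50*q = (q - 5)*(q^4 - 4*q^3 - 7*q^2 + 10*q) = q*(q - 5)*(q^3 - 4*q^2 - 7*q + 10) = q*(q - 5)^2*(q^2 + q - 2) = q*(q - 5)^2*(q - 1)*(q + 2)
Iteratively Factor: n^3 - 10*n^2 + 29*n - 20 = (n - 5)*(n^2 - 5*n + 4) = (n - 5)*(n - 4)*(n - 1)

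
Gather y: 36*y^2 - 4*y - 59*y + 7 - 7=36*y^2 - 63*y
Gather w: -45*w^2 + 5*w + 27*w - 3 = -45*w^2 + 32*w - 3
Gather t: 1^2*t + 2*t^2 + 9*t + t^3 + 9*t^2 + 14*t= t^3 + 11*t^2 + 24*t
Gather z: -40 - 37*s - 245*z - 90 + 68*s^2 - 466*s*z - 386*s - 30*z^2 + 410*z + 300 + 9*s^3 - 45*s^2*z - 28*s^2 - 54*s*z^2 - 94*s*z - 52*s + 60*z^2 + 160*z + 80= 9*s^3 + 40*s^2 - 475*s + z^2*(30 - 54*s) + z*(-45*s^2 - 560*s + 325) + 250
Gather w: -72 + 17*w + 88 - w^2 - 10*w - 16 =-w^2 + 7*w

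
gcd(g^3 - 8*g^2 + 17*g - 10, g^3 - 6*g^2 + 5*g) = g^2 - 6*g + 5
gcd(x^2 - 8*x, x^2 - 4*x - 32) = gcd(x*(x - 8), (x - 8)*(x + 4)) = x - 8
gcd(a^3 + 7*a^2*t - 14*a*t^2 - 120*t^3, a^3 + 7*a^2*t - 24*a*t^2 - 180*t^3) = a + 6*t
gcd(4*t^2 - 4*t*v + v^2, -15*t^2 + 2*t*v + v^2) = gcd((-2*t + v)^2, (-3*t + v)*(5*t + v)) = 1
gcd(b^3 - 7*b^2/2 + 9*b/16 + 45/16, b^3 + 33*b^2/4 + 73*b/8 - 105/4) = b - 5/4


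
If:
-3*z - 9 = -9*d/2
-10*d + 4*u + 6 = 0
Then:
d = 2*z/3 + 2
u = 5*z/3 + 7/2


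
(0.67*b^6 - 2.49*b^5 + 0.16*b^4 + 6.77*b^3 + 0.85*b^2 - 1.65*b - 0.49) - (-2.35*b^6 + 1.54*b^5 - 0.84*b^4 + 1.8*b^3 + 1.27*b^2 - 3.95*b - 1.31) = 3.02*b^6 - 4.03*b^5 + 1.0*b^4 + 4.97*b^3 - 0.42*b^2 + 2.3*b + 0.82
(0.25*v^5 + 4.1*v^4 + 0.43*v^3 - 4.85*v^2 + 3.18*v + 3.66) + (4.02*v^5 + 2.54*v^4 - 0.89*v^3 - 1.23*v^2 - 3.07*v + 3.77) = 4.27*v^5 + 6.64*v^4 - 0.46*v^3 - 6.08*v^2 + 0.11*v + 7.43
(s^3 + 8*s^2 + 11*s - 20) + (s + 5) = s^3 + 8*s^2 + 12*s - 15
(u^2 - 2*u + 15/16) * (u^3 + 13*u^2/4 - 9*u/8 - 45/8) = u^5 + 5*u^4/4 - 107*u^3/16 - 21*u^2/64 + 1305*u/128 - 675/128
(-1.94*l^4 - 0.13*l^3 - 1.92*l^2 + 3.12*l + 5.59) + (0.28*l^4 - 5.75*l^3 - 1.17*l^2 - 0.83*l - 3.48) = -1.66*l^4 - 5.88*l^3 - 3.09*l^2 + 2.29*l + 2.11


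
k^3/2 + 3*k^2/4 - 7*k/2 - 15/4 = (k/2 + 1/2)*(k - 5/2)*(k + 3)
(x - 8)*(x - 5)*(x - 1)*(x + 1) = x^4 - 13*x^3 + 39*x^2 + 13*x - 40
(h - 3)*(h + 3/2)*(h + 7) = h^3 + 11*h^2/2 - 15*h - 63/2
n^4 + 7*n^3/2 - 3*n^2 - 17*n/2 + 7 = (n - 1)^2*(n + 2)*(n + 7/2)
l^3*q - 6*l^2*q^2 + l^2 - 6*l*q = l*(l - 6*q)*(l*q + 1)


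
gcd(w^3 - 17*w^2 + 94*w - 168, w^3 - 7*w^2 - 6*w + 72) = w^2 - 10*w + 24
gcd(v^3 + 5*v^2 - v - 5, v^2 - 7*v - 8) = v + 1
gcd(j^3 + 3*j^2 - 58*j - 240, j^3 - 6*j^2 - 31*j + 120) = j^2 - 3*j - 40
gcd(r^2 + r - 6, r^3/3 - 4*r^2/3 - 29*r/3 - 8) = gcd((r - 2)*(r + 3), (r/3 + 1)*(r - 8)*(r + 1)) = r + 3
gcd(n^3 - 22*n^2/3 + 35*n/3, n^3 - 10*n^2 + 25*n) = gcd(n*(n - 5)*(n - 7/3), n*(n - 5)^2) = n^2 - 5*n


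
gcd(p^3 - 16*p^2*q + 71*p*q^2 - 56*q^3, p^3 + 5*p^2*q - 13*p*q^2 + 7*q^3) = p - q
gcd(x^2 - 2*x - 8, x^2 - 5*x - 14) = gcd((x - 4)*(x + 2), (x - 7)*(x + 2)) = x + 2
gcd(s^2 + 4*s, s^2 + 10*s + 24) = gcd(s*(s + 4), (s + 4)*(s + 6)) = s + 4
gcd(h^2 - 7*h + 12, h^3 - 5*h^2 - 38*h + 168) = h - 4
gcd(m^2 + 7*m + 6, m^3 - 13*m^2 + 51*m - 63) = 1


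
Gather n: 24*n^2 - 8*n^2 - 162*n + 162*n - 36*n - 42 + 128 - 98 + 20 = 16*n^2 - 36*n + 8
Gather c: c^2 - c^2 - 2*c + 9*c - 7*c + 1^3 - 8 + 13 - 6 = 0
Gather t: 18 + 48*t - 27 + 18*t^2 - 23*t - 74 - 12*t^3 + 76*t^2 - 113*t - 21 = -12*t^3 + 94*t^2 - 88*t - 104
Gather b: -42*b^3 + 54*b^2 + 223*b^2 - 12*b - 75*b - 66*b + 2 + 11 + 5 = -42*b^3 + 277*b^2 - 153*b + 18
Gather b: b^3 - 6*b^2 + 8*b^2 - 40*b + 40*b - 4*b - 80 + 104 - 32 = b^3 + 2*b^2 - 4*b - 8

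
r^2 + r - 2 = (r - 1)*(r + 2)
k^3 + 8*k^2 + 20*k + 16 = (k + 2)^2*(k + 4)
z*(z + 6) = z^2 + 6*z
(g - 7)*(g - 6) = g^2 - 13*g + 42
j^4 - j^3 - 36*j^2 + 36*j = j*(j - 6)*(j - 1)*(j + 6)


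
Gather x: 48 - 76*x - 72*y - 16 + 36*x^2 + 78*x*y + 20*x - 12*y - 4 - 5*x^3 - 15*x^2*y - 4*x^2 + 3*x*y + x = -5*x^3 + x^2*(32 - 15*y) + x*(81*y - 55) - 84*y + 28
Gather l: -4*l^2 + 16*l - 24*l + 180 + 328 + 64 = -4*l^2 - 8*l + 572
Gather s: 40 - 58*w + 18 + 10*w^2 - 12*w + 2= 10*w^2 - 70*w + 60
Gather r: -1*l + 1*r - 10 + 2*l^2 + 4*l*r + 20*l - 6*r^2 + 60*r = 2*l^2 + 19*l - 6*r^2 + r*(4*l + 61) - 10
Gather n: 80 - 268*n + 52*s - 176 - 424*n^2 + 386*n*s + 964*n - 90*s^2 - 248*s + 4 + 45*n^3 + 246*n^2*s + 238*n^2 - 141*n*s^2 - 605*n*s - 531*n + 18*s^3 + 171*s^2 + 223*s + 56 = 45*n^3 + n^2*(246*s - 186) + n*(-141*s^2 - 219*s + 165) + 18*s^3 + 81*s^2 + 27*s - 36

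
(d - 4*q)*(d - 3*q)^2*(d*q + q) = d^4*q - 10*d^3*q^2 + d^3*q + 33*d^2*q^3 - 10*d^2*q^2 - 36*d*q^4 + 33*d*q^3 - 36*q^4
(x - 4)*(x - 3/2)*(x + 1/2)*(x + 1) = x^4 - 4*x^3 - 7*x^2/4 + 25*x/4 + 3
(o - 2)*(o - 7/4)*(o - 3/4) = o^3 - 9*o^2/2 + 101*o/16 - 21/8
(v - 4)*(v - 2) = v^2 - 6*v + 8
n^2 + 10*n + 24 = (n + 4)*(n + 6)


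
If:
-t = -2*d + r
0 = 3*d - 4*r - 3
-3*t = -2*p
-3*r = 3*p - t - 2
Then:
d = 13/53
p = 84/53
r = -30/53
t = 56/53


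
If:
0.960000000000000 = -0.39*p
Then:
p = -2.46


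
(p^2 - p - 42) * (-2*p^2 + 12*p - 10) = -2*p^4 + 14*p^3 + 62*p^2 - 494*p + 420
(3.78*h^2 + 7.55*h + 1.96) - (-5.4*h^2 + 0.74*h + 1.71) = 9.18*h^2 + 6.81*h + 0.25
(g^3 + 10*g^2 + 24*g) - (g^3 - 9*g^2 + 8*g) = 19*g^2 + 16*g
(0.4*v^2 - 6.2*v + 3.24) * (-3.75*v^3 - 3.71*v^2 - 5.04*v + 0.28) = -1.5*v^5 + 21.766*v^4 + 8.836*v^3 + 19.3396*v^2 - 18.0656*v + 0.9072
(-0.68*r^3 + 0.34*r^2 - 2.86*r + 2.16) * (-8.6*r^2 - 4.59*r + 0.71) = 5.848*r^5 + 0.1972*r^4 + 22.5526*r^3 - 5.2072*r^2 - 11.945*r + 1.5336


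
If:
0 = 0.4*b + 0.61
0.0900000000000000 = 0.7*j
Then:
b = -1.52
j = 0.13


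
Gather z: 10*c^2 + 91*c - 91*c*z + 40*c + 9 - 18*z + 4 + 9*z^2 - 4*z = 10*c^2 + 131*c + 9*z^2 + z*(-91*c - 22) + 13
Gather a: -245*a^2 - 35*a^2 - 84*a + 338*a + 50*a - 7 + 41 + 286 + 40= -280*a^2 + 304*a + 360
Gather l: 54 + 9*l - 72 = 9*l - 18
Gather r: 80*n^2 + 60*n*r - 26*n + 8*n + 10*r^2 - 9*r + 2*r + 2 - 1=80*n^2 - 18*n + 10*r^2 + r*(60*n - 7) + 1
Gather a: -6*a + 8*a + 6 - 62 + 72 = 2*a + 16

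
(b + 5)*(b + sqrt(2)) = b^2 + sqrt(2)*b + 5*b + 5*sqrt(2)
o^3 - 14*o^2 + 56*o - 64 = (o - 8)*(o - 4)*(o - 2)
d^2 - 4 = (d - 2)*(d + 2)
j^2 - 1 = (j - 1)*(j + 1)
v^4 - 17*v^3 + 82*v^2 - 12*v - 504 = (v - 7)*(v - 6)^2*(v + 2)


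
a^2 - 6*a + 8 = (a - 4)*(a - 2)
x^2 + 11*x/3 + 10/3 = (x + 5/3)*(x + 2)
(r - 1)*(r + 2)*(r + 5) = r^3 + 6*r^2 + 3*r - 10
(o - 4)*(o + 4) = o^2 - 16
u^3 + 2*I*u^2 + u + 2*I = (u - I)*(u + I)*(u + 2*I)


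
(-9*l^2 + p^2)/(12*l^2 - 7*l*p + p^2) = (3*l + p)/(-4*l + p)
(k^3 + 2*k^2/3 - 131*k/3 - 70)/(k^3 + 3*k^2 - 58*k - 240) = (3*k^2 - 16*k - 35)/(3*(k^2 - 3*k - 40))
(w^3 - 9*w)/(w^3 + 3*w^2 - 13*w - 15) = w*(w + 3)/(w^2 + 6*w + 5)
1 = 1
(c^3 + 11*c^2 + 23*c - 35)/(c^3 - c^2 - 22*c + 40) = (c^2 + 6*c - 7)/(c^2 - 6*c + 8)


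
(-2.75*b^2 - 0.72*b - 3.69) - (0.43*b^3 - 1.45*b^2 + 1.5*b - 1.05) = -0.43*b^3 - 1.3*b^2 - 2.22*b - 2.64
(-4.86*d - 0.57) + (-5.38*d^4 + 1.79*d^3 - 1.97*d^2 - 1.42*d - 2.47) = -5.38*d^4 + 1.79*d^3 - 1.97*d^2 - 6.28*d - 3.04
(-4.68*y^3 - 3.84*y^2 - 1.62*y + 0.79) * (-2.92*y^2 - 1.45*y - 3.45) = 13.6656*y^5 + 17.9988*y^4 + 26.4444*y^3 + 13.2902*y^2 + 4.4435*y - 2.7255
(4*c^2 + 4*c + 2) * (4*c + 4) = 16*c^3 + 32*c^2 + 24*c + 8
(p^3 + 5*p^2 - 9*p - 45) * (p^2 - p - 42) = p^5 + 4*p^4 - 56*p^3 - 246*p^2 + 423*p + 1890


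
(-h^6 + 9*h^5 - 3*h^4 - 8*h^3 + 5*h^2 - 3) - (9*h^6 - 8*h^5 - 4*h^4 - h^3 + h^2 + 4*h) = -10*h^6 + 17*h^5 + h^4 - 7*h^3 + 4*h^2 - 4*h - 3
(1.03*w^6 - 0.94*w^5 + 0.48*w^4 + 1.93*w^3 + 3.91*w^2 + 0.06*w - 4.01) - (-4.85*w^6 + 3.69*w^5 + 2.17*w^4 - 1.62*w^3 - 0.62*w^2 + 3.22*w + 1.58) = 5.88*w^6 - 4.63*w^5 - 1.69*w^4 + 3.55*w^3 + 4.53*w^2 - 3.16*w - 5.59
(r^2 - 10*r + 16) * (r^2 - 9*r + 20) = r^4 - 19*r^3 + 126*r^2 - 344*r + 320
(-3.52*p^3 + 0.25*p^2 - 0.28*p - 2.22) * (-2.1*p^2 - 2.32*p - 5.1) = 7.392*p^5 + 7.6414*p^4 + 17.96*p^3 + 4.0366*p^2 + 6.5784*p + 11.322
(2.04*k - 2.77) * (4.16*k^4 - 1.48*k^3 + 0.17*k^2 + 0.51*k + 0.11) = 8.4864*k^5 - 14.5424*k^4 + 4.4464*k^3 + 0.5695*k^2 - 1.1883*k - 0.3047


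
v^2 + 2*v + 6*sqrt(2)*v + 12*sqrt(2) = (v + 2)*(v + 6*sqrt(2))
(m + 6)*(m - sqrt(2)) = m^2 - sqrt(2)*m + 6*m - 6*sqrt(2)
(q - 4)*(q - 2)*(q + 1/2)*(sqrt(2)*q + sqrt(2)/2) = sqrt(2)*q^4 - 5*sqrt(2)*q^3 + 9*sqrt(2)*q^2/4 + 13*sqrt(2)*q/2 + 2*sqrt(2)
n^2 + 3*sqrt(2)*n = n*(n + 3*sqrt(2))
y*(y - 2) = y^2 - 2*y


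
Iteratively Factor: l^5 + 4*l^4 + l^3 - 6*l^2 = (l + 3)*(l^4 + l^3 - 2*l^2) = l*(l + 3)*(l^3 + l^2 - 2*l) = l*(l + 2)*(l + 3)*(l^2 - l) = l^2*(l + 2)*(l + 3)*(l - 1)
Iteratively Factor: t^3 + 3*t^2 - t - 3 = (t - 1)*(t^2 + 4*t + 3) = (t - 1)*(t + 3)*(t + 1)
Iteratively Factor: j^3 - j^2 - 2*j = (j)*(j^2 - j - 2) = j*(j + 1)*(j - 2)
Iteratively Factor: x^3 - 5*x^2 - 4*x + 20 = (x - 2)*(x^2 - 3*x - 10) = (x - 5)*(x - 2)*(x + 2)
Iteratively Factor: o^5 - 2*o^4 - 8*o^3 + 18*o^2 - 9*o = (o - 1)*(o^4 - o^3 - 9*o^2 + 9*o) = (o - 3)*(o - 1)*(o^3 + 2*o^2 - 3*o) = (o - 3)*(o - 1)^2*(o^2 + 3*o) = o*(o - 3)*(o - 1)^2*(o + 3)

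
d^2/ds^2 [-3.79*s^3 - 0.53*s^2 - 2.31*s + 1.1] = -22.74*s - 1.06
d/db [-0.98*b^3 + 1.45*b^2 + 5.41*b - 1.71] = -2.94*b^2 + 2.9*b + 5.41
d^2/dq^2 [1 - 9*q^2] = -18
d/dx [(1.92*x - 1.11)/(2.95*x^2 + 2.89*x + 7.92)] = (-5.664*x^2 + 6.549*x + 18.4143)/(8.7025*x^4 + 17.051*x^3 + 55.0801*x^2 + 45.7776*x + 62.7264)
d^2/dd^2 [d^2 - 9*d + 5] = 2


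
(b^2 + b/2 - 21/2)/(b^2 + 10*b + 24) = (2*b^2 + b - 21)/(2*(b^2 + 10*b + 24))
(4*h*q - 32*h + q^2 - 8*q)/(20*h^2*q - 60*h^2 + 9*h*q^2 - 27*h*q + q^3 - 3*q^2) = (q - 8)/(5*h*q - 15*h + q^2 - 3*q)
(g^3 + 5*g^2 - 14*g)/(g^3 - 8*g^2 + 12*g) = (g + 7)/(g - 6)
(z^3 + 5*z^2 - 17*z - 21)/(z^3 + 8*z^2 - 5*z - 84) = (z + 1)/(z + 4)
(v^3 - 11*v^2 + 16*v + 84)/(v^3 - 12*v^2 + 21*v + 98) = (v - 6)/(v - 7)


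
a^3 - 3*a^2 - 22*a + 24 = (a - 6)*(a - 1)*(a + 4)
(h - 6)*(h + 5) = h^2 - h - 30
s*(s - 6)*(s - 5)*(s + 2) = s^4 - 9*s^3 + 8*s^2 + 60*s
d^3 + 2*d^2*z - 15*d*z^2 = d*(d - 3*z)*(d + 5*z)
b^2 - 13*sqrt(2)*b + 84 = (b - 7*sqrt(2))*(b - 6*sqrt(2))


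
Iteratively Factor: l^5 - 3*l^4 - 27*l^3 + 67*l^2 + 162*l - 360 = (l + 4)*(l^4 - 7*l^3 + l^2 + 63*l - 90) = (l - 5)*(l + 4)*(l^3 - 2*l^2 - 9*l + 18) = (l - 5)*(l + 3)*(l + 4)*(l^2 - 5*l + 6) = (l - 5)*(l - 2)*(l + 3)*(l + 4)*(l - 3)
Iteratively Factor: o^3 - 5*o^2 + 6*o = (o - 2)*(o^2 - 3*o) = (o - 3)*(o - 2)*(o)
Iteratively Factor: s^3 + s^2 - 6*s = (s - 2)*(s^2 + 3*s) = (s - 2)*(s + 3)*(s)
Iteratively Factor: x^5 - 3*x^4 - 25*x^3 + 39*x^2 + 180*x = (x)*(x^4 - 3*x^3 - 25*x^2 + 39*x + 180) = x*(x - 4)*(x^3 + x^2 - 21*x - 45) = x*(x - 5)*(x - 4)*(x^2 + 6*x + 9) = x*(x - 5)*(x - 4)*(x + 3)*(x + 3)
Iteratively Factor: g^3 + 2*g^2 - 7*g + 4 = (g - 1)*(g^2 + 3*g - 4) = (g - 1)^2*(g + 4)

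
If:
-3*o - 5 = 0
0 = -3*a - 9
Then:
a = -3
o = -5/3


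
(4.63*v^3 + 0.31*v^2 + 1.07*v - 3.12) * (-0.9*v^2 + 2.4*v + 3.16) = -4.167*v^5 + 10.833*v^4 + 14.4118*v^3 + 6.3556*v^2 - 4.1068*v - 9.8592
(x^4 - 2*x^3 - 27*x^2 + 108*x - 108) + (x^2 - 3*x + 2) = x^4 - 2*x^3 - 26*x^2 + 105*x - 106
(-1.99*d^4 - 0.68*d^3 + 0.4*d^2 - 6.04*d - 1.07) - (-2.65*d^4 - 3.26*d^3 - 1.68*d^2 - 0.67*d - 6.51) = 0.66*d^4 + 2.58*d^3 + 2.08*d^2 - 5.37*d + 5.44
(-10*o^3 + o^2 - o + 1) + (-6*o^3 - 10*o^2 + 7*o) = -16*o^3 - 9*o^2 + 6*o + 1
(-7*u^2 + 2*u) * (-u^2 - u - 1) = 7*u^4 + 5*u^3 + 5*u^2 - 2*u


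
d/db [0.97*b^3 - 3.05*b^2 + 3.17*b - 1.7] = 2.91*b^2 - 6.1*b + 3.17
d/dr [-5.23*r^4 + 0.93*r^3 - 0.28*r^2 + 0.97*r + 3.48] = -20.92*r^3 + 2.79*r^2 - 0.56*r + 0.97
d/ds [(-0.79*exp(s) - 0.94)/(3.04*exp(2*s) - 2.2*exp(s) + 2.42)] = (2.4016*exp(2*s) + 5.7152*exp(s) - 3.9798)*exp(s)/(9.2416*exp(4*s) - 13.376*exp(3*s) + 19.5536*exp(2*s) - 10.648*exp(s) + 5.8564)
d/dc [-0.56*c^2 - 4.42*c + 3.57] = -1.12*c - 4.42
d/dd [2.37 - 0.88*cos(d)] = 0.88*sin(d)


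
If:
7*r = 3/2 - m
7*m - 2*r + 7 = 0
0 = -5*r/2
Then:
No Solution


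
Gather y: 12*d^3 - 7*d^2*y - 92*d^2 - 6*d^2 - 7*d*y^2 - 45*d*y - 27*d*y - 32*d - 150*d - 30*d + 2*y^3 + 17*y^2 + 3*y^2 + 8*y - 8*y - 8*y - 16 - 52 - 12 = 12*d^3 - 98*d^2 - 212*d + 2*y^3 + y^2*(20 - 7*d) + y*(-7*d^2 - 72*d - 8) - 80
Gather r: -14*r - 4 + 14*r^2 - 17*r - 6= 14*r^2 - 31*r - 10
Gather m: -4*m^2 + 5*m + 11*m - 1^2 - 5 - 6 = -4*m^2 + 16*m - 12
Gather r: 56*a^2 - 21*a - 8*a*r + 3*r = 56*a^2 - 21*a + r*(3 - 8*a)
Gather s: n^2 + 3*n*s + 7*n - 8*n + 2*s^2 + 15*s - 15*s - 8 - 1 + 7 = n^2 + 3*n*s - n + 2*s^2 - 2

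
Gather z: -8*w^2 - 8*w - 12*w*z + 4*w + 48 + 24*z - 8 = -8*w^2 - 4*w + z*(24 - 12*w) + 40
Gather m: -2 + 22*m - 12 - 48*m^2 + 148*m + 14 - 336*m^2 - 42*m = -384*m^2 + 128*m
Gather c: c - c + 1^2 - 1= 0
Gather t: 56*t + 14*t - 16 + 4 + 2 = 70*t - 10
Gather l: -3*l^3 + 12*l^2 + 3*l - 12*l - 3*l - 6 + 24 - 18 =-3*l^3 + 12*l^2 - 12*l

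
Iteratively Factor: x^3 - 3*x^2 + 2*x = (x - 1)*(x^2 - 2*x) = (x - 2)*(x - 1)*(x)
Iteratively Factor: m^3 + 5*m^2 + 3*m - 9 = (m + 3)*(m^2 + 2*m - 3) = (m - 1)*(m + 3)*(m + 3)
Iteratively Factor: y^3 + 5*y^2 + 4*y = (y + 4)*(y^2 + y) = y*(y + 4)*(y + 1)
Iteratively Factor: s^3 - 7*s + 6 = (s + 3)*(s^2 - 3*s + 2) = (s - 2)*(s + 3)*(s - 1)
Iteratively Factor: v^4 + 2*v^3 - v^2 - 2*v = (v + 2)*(v^3 - v) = (v + 1)*(v + 2)*(v^2 - v) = (v - 1)*(v + 1)*(v + 2)*(v)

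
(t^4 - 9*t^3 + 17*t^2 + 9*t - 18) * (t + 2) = t^5 - 7*t^4 - t^3 + 43*t^2 - 36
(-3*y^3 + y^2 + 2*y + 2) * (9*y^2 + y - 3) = -27*y^5 + 6*y^4 + 28*y^3 + 17*y^2 - 4*y - 6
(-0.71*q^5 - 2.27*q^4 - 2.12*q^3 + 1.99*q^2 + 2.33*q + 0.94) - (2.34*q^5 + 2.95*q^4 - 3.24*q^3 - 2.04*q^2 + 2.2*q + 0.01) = -3.05*q^5 - 5.22*q^4 + 1.12*q^3 + 4.03*q^2 + 0.13*q + 0.93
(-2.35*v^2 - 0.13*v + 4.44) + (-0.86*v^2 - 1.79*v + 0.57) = -3.21*v^2 - 1.92*v + 5.01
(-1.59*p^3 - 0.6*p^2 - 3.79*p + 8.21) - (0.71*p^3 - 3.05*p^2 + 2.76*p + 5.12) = -2.3*p^3 + 2.45*p^2 - 6.55*p + 3.09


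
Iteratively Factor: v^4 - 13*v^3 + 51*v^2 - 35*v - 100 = (v - 4)*(v^3 - 9*v^2 + 15*v + 25) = (v - 5)*(v - 4)*(v^2 - 4*v - 5) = (v - 5)^2*(v - 4)*(v + 1)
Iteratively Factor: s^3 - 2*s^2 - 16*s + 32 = (s + 4)*(s^2 - 6*s + 8) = (s - 2)*(s + 4)*(s - 4)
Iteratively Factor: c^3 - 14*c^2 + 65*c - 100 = (c - 5)*(c^2 - 9*c + 20) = (c - 5)*(c - 4)*(c - 5)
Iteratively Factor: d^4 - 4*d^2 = (d)*(d^3 - 4*d) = d*(d + 2)*(d^2 - 2*d) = d^2*(d + 2)*(d - 2)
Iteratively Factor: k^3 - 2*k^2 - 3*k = (k - 3)*(k^2 + k) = k*(k - 3)*(k + 1)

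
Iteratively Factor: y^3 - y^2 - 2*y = (y + 1)*(y^2 - 2*y) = y*(y + 1)*(y - 2)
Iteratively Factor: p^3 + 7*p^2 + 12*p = (p + 3)*(p^2 + 4*p) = (p + 3)*(p + 4)*(p)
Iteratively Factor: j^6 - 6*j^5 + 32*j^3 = (j - 4)*(j^5 - 2*j^4 - 8*j^3) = j*(j - 4)*(j^4 - 2*j^3 - 8*j^2) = j*(j - 4)^2*(j^3 + 2*j^2) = j^2*(j - 4)^2*(j^2 + 2*j) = j^2*(j - 4)^2*(j + 2)*(j)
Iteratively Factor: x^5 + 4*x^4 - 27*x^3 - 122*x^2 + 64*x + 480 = (x - 2)*(x^4 + 6*x^3 - 15*x^2 - 152*x - 240) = (x - 2)*(x + 4)*(x^3 + 2*x^2 - 23*x - 60) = (x - 2)*(x + 3)*(x + 4)*(x^2 - x - 20) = (x - 5)*(x - 2)*(x + 3)*(x + 4)*(x + 4)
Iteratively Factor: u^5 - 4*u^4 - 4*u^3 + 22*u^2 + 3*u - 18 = (u + 2)*(u^4 - 6*u^3 + 8*u^2 + 6*u - 9) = (u - 1)*(u + 2)*(u^3 - 5*u^2 + 3*u + 9) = (u - 1)*(u + 1)*(u + 2)*(u^2 - 6*u + 9) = (u - 3)*(u - 1)*(u + 1)*(u + 2)*(u - 3)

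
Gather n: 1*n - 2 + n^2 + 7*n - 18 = n^2 + 8*n - 20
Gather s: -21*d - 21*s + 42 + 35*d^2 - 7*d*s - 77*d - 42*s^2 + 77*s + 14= 35*d^2 - 98*d - 42*s^2 + s*(56 - 7*d) + 56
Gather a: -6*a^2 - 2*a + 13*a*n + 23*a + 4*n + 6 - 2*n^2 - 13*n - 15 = -6*a^2 + a*(13*n + 21) - 2*n^2 - 9*n - 9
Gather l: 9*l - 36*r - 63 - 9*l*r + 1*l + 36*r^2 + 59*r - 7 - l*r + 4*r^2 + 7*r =l*(10 - 10*r) + 40*r^2 + 30*r - 70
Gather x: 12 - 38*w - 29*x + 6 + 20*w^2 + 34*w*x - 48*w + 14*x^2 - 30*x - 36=20*w^2 - 86*w + 14*x^2 + x*(34*w - 59) - 18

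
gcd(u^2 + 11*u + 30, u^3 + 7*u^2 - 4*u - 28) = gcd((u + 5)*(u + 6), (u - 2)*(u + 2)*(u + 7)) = 1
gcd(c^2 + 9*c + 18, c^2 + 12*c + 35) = 1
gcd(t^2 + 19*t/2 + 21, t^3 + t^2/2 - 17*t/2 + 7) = t + 7/2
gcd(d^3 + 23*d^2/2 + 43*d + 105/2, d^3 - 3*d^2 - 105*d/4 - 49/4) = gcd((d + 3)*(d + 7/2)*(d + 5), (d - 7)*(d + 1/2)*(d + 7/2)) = d + 7/2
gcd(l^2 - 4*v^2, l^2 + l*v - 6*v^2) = -l + 2*v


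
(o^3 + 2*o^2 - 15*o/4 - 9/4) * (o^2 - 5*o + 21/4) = o^5 - 3*o^4 - 17*o^3/2 + 27*o^2 - 135*o/16 - 189/16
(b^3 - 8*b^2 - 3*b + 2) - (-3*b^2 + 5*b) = b^3 - 5*b^2 - 8*b + 2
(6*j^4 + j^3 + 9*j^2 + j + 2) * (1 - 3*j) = -18*j^5 + 3*j^4 - 26*j^3 + 6*j^2 - 5*j + 2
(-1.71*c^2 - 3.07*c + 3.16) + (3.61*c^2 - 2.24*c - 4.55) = 1.9*c^2 - 5.31*c - 1.39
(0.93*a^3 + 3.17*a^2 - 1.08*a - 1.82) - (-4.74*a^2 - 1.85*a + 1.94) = 0.93*a^3 + 7.91*a^2 + 0.77*a - 3.76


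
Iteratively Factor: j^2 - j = (j - 1)*(j)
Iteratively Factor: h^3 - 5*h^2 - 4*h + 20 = (h - 2)*(h^2 - 3*h - 10) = (h - 2)*(h + 2)*(h - 5)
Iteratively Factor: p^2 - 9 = (p - 3)*(p + 3)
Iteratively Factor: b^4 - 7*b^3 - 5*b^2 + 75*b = (b)*(b^3 - 7*b^2 - 5*b + 75) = b*(b + 3)*(b^2 - 10*b + 25) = b*(b - 5)*(b + 3)*(b - 5)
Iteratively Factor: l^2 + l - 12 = (l + 4)*(l - 3)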